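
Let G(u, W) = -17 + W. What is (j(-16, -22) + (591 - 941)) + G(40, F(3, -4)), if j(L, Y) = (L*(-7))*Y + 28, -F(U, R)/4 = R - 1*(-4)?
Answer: -2803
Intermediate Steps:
F(U, R) = -16 - 4*R (F(U, R) = -4*(R - 1*(-4)) = -4*(R + 4) = -4*(4 + R) = -16 - 4*R)
j(L, Y) = 28 - 7*L*Y (j(L, Y) = (-7*L)*Y + 28 = -7*L*Y + 28 = 28 - 7*L*Y)
(j(-16, -22) + (591 - 941)) + G(40, F(3, -4)) = ((28 - 7*(-16)*(-22)) + (591 - 941)) + (-17 + (-16 - 4*(-4))) = ((28 - 2464) - 350) + (-17 + (-16 + 16)) = (-2436 - 350) + (-17 + 0) = -2786 - 17 = -2803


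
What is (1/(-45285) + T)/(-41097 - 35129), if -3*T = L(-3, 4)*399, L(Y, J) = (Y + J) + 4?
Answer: 15057263/1725947205 ≈ 0.0087241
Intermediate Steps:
L(Y, J) = 4 + J + Y (L(Y, J) = (J + Y) + 4 = 4 + J + Y)
T = -665 (T = -(4 + 4 - 3)*399/3 = -5*399/3 = -⅓*1995 = -665)
(1/(-45285) + T)/(-41097 - 35129) = (1/(-45285) - 665)/(-41097 - 35129) = (-1/45285 - 665)/(-76226) = -30114526/45285*(-1/76226) = 15057263/1725947205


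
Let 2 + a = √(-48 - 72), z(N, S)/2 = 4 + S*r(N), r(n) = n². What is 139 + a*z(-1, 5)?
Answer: 103 + 36*I*√30 ≈ 103.0 + 197.18*I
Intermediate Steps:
z(N, S) = 8 + 2*S*N² (z(N, S) = 2*(4 + S*N²) = 8 + 2*S*N²)
a = -2 + 2*I*√30 (a = -2 + √(-48 - 72) = -2 + √(-120) = -2 + 2*I*√30 ≈ -2.0 + 10.954*I)
139 + a*z(-1, 5) = 139 + (-2 + 2*I*√30)*(8 + 2*5*(-1)²) = 139 + (-2 + 2*I*√30)*(8 + 2*5*1) = 139 + (-2 + 2*I*√30)*(8 + 10) = 139 + (-2 + 2*I*√30)*18 = 139 + (-36 + 36*I*√30) = 103 + 36*I*√30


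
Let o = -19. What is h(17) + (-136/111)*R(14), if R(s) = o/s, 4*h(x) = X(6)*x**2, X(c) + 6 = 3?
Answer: -668491/3108 ≈ -215.09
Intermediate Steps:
X(c) = -3 (X(c) = -6 + 3 = -3)
h(x) = -3*x**2/4 (h(x) = (-3*x**2)/4 = -3*x**2/4)
R(s) = -19/s
h(17) + (-136/111)*R(14) = -3/4*17**2 + (-136/111)*(-19/14) = -3/4*289 + (-136*1/111)*(-19*1/14) = -867/4 - 136/111*(-19/14) = -867/4 + 1292/777 = -668491/3108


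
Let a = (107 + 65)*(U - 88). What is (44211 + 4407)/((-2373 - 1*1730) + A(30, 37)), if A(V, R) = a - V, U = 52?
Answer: -48618/10325 ≈ -4.7088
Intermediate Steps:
a = -6192 (a = (107 + 65)*(52 - 88) = 172*(-36) = -6192)
A(V, R) = -6192 - V
(44211 + 4407)/((-2373 - 1*1730) + A(30, 37)) = (44211 + 4407)/((-2373 - 1*1730) + (-6192 - 1*30)) = 48618/((-2373 - 1730) + (-6192 - 30)) = 48618/(-4103 - 6222) = 48618/(-10325) = 48618*(-1/10325) = -48618/10325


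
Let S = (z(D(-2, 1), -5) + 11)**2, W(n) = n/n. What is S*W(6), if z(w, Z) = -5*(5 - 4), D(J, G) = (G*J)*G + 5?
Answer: 36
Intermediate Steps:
W(n) = 1
D(J, G) = 5 + J*G**2 (D(J, G) = J*G**2 + 5 = 5 + J*G**2)
z(w, Z) = -5 (z(w, Z) = -5*1 = -5)
S = 36 (S = (-5 + 11)**2 = 6**2 = 36)
S*W(6) = 36*1 = 36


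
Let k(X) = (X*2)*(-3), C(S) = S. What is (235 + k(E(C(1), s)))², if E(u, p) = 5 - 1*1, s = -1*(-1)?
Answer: 44521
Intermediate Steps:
s = 1
E(u, p) = 4 (E(u, p) = 5 - 1 = 4)
k(X) = -6*X (k(X) = (2*X)*(-3) = -6*X)
(235 + k(E(C(1), s)))² = (235 - 6*4)² = (235 - 24)² = 211² = 44521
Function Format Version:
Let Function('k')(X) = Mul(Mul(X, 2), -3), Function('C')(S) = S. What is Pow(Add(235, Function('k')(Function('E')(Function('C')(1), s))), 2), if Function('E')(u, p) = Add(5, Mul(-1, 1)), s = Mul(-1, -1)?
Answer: 44521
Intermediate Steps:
s = 1
Function('E')(u, p) = 4 (Function('E')(u, p) = Add(5, -1) = 4)
Function('k')(X) = Mul(-6, X) (Function('k')(X) = Mul(Mul(2, X), -3) = Mul(-6, X))
Pow(Add(235, Function('k')(Function('E')(Function('C')(1), s))), 2) = Pow(Add(235, Mul(-6, 4)), 2) = Pow(Add(235, -24), 2) = Pow(211, 2) = 44521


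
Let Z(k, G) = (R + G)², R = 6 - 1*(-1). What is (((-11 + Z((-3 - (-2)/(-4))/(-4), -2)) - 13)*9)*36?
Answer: 324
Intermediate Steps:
R = 7 (R = 6 + 1 = 7)
Z(k, G) = (7 + G)²
(((-11 + Z((-3 - (-2)/(-4))/(-4), -2)) - 13)*9)*36 = (((-11 + (7 - 2)²) - 13)*9)*36 = (((-11 + 5²) - 13)*9)*36 = (((-11 + 25) - 13)*9)*36 = ((14 - 13)*9)*36 = (1*9)*36 = 9*36 = 324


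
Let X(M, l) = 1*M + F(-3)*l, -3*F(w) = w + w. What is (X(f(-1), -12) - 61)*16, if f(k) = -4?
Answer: -1424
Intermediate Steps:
F(w) = -2*w/3 (F(w) = -(w + w)/3 = -2*w/3)
X(M, l) = M + 2*l (X(M, l) = 1*M + (-⅔*(-3))*l = M + 2*l)
(X(f(-1), -12) - 61)*16 = ((-4 + 2*(-12)) - 61)*16 = ((-4 - 24) - 61)*16 = (-28 - 61)*16 = -89*16 = -1424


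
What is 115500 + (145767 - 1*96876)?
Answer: 164391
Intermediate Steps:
115500 + (145767 - 1*96876) = 115500 + (145767 - 96876) = 115500 + 48891 = 164391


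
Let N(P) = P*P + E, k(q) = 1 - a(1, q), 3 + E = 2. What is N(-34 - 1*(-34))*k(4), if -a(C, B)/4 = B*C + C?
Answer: -21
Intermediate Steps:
E = -1 (E = -3 + 2 = -1)
a(C, B) = -4*C - 4*B*C (a(C, B) = -4*(B*C + C) = -4*(C + B*C) = -4*C - 4*B*C)
k(q) = 5 + 4*q (k(q) = 1 - (-4)*(1 + q) = 1 - (-4 - 4*q) = 1 + (4 + 4*q) = 5 + 4*q)
N(P) = -1 + P² (N(P) = P*P - 1 = P² - 1 = -1 + P²)
N(-34 - 1*(-34))*k(4) = (-1 + (-34 - 1*(-34))²)*(5 + 4*4) = (-1 + (-34 + 34)²)*(5 + 16) = (-1 + 0²)*21 = (-1 + 0)*21 = -1*21 = -21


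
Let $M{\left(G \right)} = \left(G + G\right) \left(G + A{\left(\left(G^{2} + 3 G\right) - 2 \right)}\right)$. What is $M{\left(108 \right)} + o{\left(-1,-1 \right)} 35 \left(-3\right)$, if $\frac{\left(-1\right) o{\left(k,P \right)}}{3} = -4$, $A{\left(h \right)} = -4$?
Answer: $21204$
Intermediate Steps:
$o{\left(k,P \right)} = 12$ ($o{\left(k,P \right)} = \left(-3\right) \left(-4\right) = 12$)
$M{\left(G \right)} = 2 G \left(-4 + G\right)$ ($M{\left(G \right)} = \left(G + G\right) \left(G - 4\right) = 2 G \left(-4 + G\right)$)
$M{\left(108 \right)} + o{\left(-1,-1 \right)} 35 \left(-3\right) = 2 \cdot 108 \left(-4 + 108\right) + 12 \cdot 35 \left(-3\right) = 2 \cdot 108 \cdot 104 + 420 \left(-3\right) = 22464 - 1260 = 21204$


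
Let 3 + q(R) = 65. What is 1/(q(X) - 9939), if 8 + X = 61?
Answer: -1/9877 ≈ -0.00010125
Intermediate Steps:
X = 53 (X = -8 + 61 = 53)
q(R) = 62 (q(R) = -3 + 65 = 62)
1/(q(X) - 9939) = 1/(62 - 9939) = 1/(-9877) = -1/9877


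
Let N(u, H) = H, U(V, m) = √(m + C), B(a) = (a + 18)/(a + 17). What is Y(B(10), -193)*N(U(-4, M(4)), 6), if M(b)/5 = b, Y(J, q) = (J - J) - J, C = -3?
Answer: -56/9 ≈ -6.2222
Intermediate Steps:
B(a) = (18 + a)/(17 + a)
Y(J, q) = -J (Y(J, q) = 0 - J = -J)
M(b) = 5*b
U(V, m) = √(-3 + m) (U(V, m) = √(m - 3) = √(-3 + m))
Y(B(10), -193)*N(U(-4, M(4)), 6) = -(18 + 10)/(17 + 10)*6 = -28/27*6 = -56/9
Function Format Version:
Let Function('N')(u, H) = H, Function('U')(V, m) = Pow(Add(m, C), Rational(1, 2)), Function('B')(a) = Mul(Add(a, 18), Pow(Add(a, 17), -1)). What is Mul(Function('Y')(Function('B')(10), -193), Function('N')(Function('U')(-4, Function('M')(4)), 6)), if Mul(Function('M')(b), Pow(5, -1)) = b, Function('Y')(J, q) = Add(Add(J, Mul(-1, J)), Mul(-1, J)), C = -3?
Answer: Rational(-56, 9) ≈ -6.2222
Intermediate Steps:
Function('B')(a) = Mul(Pow(Add(17, a), -1), Add(18, a)) (Function('B')(a) = Mul(Add(18, a), Pow(Add(17, a), -1)) = Mul(Pow(Add(17, a), -1), Add(18, a)))
Function('Y')(J, q) = Mul(-1, J) (Function('Y')(J, q) = Add(0, Mul(-1, J)) = Mul(-1, J))
Function('M')(b) = Mul(5, b)
Function('U')(V, m) = Pow(Add(-3, m), Rational(1, 2)) (Function('U')(V, m) = Pow(Add(m, -3), Rational(1, 2)) = Pow(Add(-3, m), Rational(1, 2)))
Mul(Function('Y')(Function('B')(10), -193), Function('N')(Function('U')(-4, Function('M')(4)), 6)) = Mul(Mul(-1, Mul(Pow(Add(17, 10), -1), Add(18, 10))), 6) = Mul(Mul(-1, Mul(Pow(27, -1), 28)), 6) = Mul(Mul(-1, Mul(Rational(1, 27), 28)), 6) = Mul(Mul(-1, Rational(28, 27)), 6) = Mul(Rational(-28, 27), 6) = Rational(-56, 9)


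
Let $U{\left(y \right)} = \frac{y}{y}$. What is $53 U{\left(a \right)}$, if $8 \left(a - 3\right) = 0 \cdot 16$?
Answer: $53$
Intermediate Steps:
$a = 3$ ($a = 3 + \frac{0 \cdot 16}{8} = 3 + \frac{1}{8} \cdot 0 = 3 + 0 = 3$)
$U{\left(y \right)} = 1$
$53 U{\left(a \right)} = 53 \cdot 1 = 53$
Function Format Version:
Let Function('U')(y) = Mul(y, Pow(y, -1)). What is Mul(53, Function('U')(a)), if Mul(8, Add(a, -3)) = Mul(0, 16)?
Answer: 53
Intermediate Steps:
a = 3 (a = Add(3, Mul(Rational(1, 8), Mul(0, 16))) = Add(3, Mul(Rational(1, 8), 0)) = Add(3, 0) = 3)
Function('U')(y) = 1
Mul(53, Function('U')(a)) = Mul(53, 1) = 53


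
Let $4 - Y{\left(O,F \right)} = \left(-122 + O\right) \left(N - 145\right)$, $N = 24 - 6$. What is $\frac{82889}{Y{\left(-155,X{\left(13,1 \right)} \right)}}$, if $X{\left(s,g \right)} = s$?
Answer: $- \frac{82889}{35175} \approx -2.3565$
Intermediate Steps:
$N = 18$ ($N = 24 - 6 = 18$)
$Y{\left(O,F \right)} = -15490 + 127 O$ ($Y{\left(O,F \right)} = 4 - \left(-122 + O\right) \left(18 - 145\right) = 4 - \left(-122 + O\right) \left(-127\right) = 4 - \left(15494 - 127 O\right) = 4 + \left(-15494 + 127 O\right) = -15490 + 127 O$)
$\frac{82889}{Y{\left(-155,X{\left(13,1 \right)} \right)}} = \frac{82889}{-15490 + 127 \left(-155\right)} = \frac{82889}{-15490 - 19685} = \frac{82889}{-35175} = 82889 \left(- \frac{1}{35175}\right) = - \frac{82889}{35175}$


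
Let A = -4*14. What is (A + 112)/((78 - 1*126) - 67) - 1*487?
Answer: -56061/115 ≈ -487.49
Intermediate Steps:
A = -56
(A + 112)/((78 - 1*126) - 67) - 1*487 = (-56 + 112)/((78 - 1*126) - 67) - 1*487 = 56/((78 - 126) - 67) - 487 = 56/(-48 - 67) - 487 = 56/(-115) - 487 = 56*(-1/115) - 487 = -56/115 - 487 = -56061/115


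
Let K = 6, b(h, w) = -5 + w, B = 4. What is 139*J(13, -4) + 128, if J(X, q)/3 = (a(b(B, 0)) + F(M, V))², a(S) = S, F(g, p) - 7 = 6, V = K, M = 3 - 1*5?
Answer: 26816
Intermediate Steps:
M = -2 (M = 3 - 5 = -2)
V = 6
F(g, p) = 13 (F(g, p) = 7 + 6 = 13)
J(X, q) = 192 (J(X, q) = 3*((-5 + 0) + 13)² = 3*(-5 + 13)² = 3*8² = 3*64 = 192)
139*J(13, -4) + 128 = 139*192 + 128 = 26688 + 128 = 26816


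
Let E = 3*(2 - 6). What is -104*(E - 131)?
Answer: 14872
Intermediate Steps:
E = -12 (E = 3*(-4) = -12)
-104*(E - 131) = -104*(-12 - 131) = -104*(-143) = 14872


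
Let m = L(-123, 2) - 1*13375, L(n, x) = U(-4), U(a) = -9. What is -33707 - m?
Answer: -20323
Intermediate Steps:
L(n, x) = -9
m = -13384 (m = -9 - 1*13375 = -9 - 13375 = -13384)
-33707 - m = -33707 - 1*(-13384) = -33707 + 13384 = -20323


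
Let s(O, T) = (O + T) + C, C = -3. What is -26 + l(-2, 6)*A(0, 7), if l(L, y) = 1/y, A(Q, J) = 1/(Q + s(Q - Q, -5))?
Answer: -1249/48 ≈ -26.021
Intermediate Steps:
s(O, T) = -3 + O + T (s(O, T) = (O + T) - 3 = -3 + O + T)
A(Q, J) = 1/(-8 + Q) (A(Q, J) = 1/(Q + (-3 + (Q - Q) - 5)) = 1/(Q + (-3 + 0 - 5)) = 1/(Q - 8) = 1/(-8 + Q))
-26 + l(-2, 6)*A(0, 7) = -26 + 1/(6*(-8 + 0)) = -26 + (⅙)/(-8) = -26 + (⅙)*(-⅛) = -26 - 1/48 = -1249/48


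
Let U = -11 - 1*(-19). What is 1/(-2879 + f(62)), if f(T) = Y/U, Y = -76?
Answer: -2/5777 ≈ -0.00034620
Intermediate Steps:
U = 8 (U = -11 + 19 = 8)
f(T) = -19/2 (f(T) = -76/8 = -76*1/8 = -19/2)
1/(-2879 + f(62)) = 1/(-2879 - 19/2) = 1/(-5777/2) = -2/5777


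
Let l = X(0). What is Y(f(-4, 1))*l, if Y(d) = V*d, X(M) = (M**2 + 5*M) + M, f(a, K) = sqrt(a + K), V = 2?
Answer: 0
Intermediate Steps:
f(a, K) = sqrt(K + a)
X(M) = M**2 + 6*M
Y(d) = 2*d
l = 0 (l = 0*(6 + 0) = 0*6 = 0)
Y(f(-4, 1))*l = (2*sqrt(1 - 4))*0 = (2*sqrt(-3))*0 = (2*(I*sqrt(3)))*0 = (2*I*sqrt(3))*0 = 0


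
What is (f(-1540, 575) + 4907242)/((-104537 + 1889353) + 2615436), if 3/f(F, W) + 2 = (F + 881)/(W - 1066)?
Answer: 1585037693/1421281396 ≈ 1.1152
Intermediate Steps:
f(F, W) = 3/(-2 + (881 + F)/(-1066 + W)) (f(F, W) = 3/(-2 + (F + 881)/(W - 1066)) = 3/(-2 + (881 + F)/(-1066 + W)))
(f(-1540, 575) + 4907242)/((-104537 + 1889353) + 2615436) = (3*(-1066 + 575)/(3013 - 1540 - 2*575) + 4907242)/((-104537 + 1889353) + 2615436) = (3*(-491)/(3013 - 1540 - 1150) + 4907242)/(1784816 + 2615436) = (3*(-491)/323 + 4907242)/4400252 = (3*(1/323)*(-491) + 4907242)*(1/4400252) = (-1473/323 + 4907242)*(1/4400252) = (1585037693/323)*(1/4400252) = 1585037693/1421281396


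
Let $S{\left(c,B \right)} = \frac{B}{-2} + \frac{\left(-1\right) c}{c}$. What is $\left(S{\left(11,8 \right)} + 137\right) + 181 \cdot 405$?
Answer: $73437$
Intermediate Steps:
$S{\left(c,B \right)} = -1 - \frac{B}{2}$ ($S{\left(c,B \right)} = B \left(- \frac{1}{2}\right) - 1 = - \frac{B}{2} - 1 = -1 - \frac{B}{2}$)
$\left(S{\left(11,8 \right)} + 137\right) + 181 \cdot 405 = \left(\left(-1 - 4\right) + 137\right) + 181 \cdot 405 = \left(\left(-1 - 4\right) + 137\right) + 73305 = \left(-5 + 137\right) + 73305 = 132 + 73305 = 73437$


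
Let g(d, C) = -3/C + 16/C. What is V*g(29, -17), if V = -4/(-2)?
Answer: -26/17 ≈ -1.5294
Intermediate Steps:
V = 2 (V = -4*(-½) = 2)
g(d, C) = 13/C
V*g(29, -17) = 2*(13/(-17)) = 2*(13*(-1/17)) = 2*(-13/17) = -26/17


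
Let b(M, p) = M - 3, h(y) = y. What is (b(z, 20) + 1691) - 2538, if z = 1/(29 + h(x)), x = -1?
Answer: -23799/28 ≈ -849.96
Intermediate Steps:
z = 1/28 (z = 1/(29 - 1) = 1/28 ≈ 0.035714)
b(M, p) = -3 + M
(b(z, 20) + 1691) - 2538 = ((-3 + 1/28) + 1691) - 2538 = (-83/28 + 1691) - 2538 = 47265/28 - 2538 = -23799/28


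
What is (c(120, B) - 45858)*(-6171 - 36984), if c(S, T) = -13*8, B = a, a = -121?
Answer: 1983490110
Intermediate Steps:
B = -121
c(S, T) = -104
(c(120, B) - 45858)*(-6171 - 36984) = (-104 - 45858)*(-6171 - 36984) = -45962*(-43155) = 1983490110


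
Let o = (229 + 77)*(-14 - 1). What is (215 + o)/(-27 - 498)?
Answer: 25/3 ≈ 8.3333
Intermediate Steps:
o = -4590 (o = 306*(-15) = -4590)
(215 + o)/(-27 - 498) = (215 - 4590)/(-27 - 498) = -4375/(-525) = -4375*(-1/525) = 25/3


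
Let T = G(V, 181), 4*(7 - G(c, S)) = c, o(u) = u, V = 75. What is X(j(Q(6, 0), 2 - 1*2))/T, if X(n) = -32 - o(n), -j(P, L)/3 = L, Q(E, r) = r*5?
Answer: 128/47 ≈ 2.7234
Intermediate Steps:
G(c, S) = 7 - c/4
Q(E, r) = 5*r
j(P, L) = -3*L
T = -47/4 (T = 7 - 1/4*75 = 7 - 75/4 = -47/4 ≈ -11.750)
X(n) = -32 - n
X(j(Q(6, 0), 2 - 1*2))/T = (-32 - (-3)*(2 - 1*2))/(-47/4) = (-32 - (-3)*(2 - 2))*(-4/47) = (-32 - (-3)*0)*(-4/47) = (-32 - 1*0)*(-4/47) = (-32 + 0)*(-4/47) = -32*(-4/47) = 128/47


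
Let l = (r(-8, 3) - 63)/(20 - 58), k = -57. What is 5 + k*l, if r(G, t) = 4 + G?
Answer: -191/2 ≈ -95.500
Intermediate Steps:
l = 67/38 (l = ((4 - 8) - 63)/(20 - 58) = (-4 - 63)/(-38) = -67*(-1/38) = 67/38 ≈ 1.7632)
5 + k*l = 5 - 57*67/38 = 5 - 201/2 = -191/2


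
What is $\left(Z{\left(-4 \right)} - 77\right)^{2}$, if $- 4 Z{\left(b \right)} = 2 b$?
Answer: $5625$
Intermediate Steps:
$Z{\left(b \right)} = - \frac{b}{2}$ ($Z{\left(b \right)} = - \frac{2 b}{4} = - \frac{b}{2}$)
$\left(Z{\left(-4 \right)} - 77\right)^{2} = \left(\left(- \frac{1}{2}\right) \left(-4\right) - 77\right)^{2} = \left(2 - 77\right)^{2} = \left(-75\right)^{2} = 5625$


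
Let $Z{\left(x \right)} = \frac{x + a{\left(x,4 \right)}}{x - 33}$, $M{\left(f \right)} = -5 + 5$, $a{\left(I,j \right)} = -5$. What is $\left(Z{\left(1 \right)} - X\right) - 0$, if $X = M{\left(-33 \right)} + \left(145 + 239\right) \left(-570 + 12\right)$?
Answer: $\frac{1714177}{8} \approx 2.1427 \cdot 10^{5}$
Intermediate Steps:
$M{\left(f \right)} = 0$
$Z{\left(x \right)} = \frac{-5 + x}{-33 + x}$ ($Z{\left(x \right)} = \frac{x - 5}{x - 33} = \frac{-5 + x}{-33 + x}$)
$X = -214272$ ($X = 0 + \left(145 + 239\right) \left(-570 + 12\right) = 0 + 384 \left(-558\right) = 0 - 214272 = -214272$)
$\left(Z{\left(1 \right)} - X\right) - 0 = \left(\frac{-5 + 1}{-33 + 1} - -214272\right) - 0 = \left(\frac{1}{-32} \left(-4\right) + 214272\right) + 0 = \left(\left(- \frac{1}{32}\right) \left(-4\right) + 214272\right) + 0 = \left(\frac{1}{8} + 214272\right) + 0 = \frac{1714177}{8} + 0 = \frac{1714177}{8}$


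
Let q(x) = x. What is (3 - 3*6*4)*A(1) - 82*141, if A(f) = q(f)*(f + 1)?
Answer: -11700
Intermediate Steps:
A(f) = f*(1 + f) (A(f) = f*(f + 1) = f*(1 + f))
(3 - 3*6*4)*A(1) - 82*141 = (3 - 3*6*4)*(1*(1 + 1)) - 82*141 = (3 - 18*4)*(1*2) - 11562 = (3 - 72)*2 - 11562 = -69*2 - 11562 = -138 - 11562 = -11700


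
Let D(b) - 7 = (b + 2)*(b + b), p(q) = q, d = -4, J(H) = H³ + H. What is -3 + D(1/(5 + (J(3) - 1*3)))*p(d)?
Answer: -4033/128 ≈ -31.508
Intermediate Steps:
J(H) = H + H³
D(b) = 7 + 2*b*(2 + b) (D(b) = 7 + (b + 2)*(b + b) = 7 + (2 + b)*(2*b) = 7 + 2*b*(2 + b))
-3 + D(1/(5 + (J(3) - 1*3)))*p(d) = -3 + (7 + 2*(1/(5 + ((3 + 3³) - 1*3)))² + 4/(5 + ((3 + 3³) - 1*3)))*(-4) = -3 + (7 + 2*(1/(5 + ((3 + 27) - 3)))² + 4/(5 + ((3 + 27) - 3)))*(-4) = -3 + (7 + 2*(1/(5 + (30 - 3)))² + 4/(5 + (30 - 3)))*(-4) = -3 + (7 + 2*(1/(5 + 27))² + 4/(5 + 27))*(-4) = -3 + (7 + 2*(1/32)² + 4/32)*(-4) = -3 + (7 + 2*(1/32)² + 4*(1/32))*(-4) = -3 + (7 + 2*(1/1024) + ⅛)*(-4) = -3 + (7 + 1/512 + ⅛)*(-4) = -3 + (3649/512)*(-4) = -3 - 3649/128 = -4033/128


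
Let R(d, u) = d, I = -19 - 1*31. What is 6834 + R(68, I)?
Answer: 6902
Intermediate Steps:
I = -50 (I = -19 - 31 = -50)
6834 + R(68, I) = 6834 + 68 = 6902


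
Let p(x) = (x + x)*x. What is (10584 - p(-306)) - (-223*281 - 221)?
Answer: -113804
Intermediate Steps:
p(x) = 2*x**2 (p(x) = (2*x)*x = 2*x**2)
(10584 - p(-306)) - (-223*281 - 221) = (10584 - 2*(-306)**2) - (-223*281 - 221) = (10584 - 2*93636) - (-62663 - 221) = (10584 - 1*187272) - 1*(-62884) = (10584 - 187272) + 62884 = -176688 + 62884 = -113804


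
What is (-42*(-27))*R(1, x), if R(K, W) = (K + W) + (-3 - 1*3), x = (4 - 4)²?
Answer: -5670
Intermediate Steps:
x = 0 (x = 0² = 0)
R(K, W) = -6 + K + W (R(K, W) = (K + W) + (-3 - 3) = (K + W) - 6 = -6 + K + W)
(-42*(-27))*R(1, x) = (-42*(-27))*(-6 + 1 + 0) = 1134*(-5) = -5670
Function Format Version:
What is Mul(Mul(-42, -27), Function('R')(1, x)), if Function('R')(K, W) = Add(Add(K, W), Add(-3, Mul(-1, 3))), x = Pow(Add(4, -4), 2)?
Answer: -5670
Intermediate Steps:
x = 0 (x = Pow(0, 2) = 0)
Function('R')(K, W) = Add(-6, K, W) (Function('R')(K, W) = Add(Add(K, W), Add(-3, -3)) = Add(Add(K, W), -6) = Add(-6, K, W))
Mul(Mul(-42, -27), Function('R')(1, x)) = Mul(Mul(-42, -27), Add(-6, 1, 0)) = Mul(1134, -5) = -5670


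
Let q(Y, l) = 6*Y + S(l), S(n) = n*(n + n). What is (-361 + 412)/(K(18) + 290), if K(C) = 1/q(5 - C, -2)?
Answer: 3570/20299 ≈ 0.17587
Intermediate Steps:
S(n) = 2*n**2 (S(n) = n*(2*n) = 2*n**2)
q(Y, l) = 2*l**2 + 6*Y (q(Y, l) = 6*Y + 2*l**2 = 2*l**2 + 6*Y)
K(C) = 1/(38 - 6*C) (K(C) = 1/(2*(-2)**2 + 6*(5 - C)) = 1/(2*4 + (30 - 6*C)) = 1/(8 + (30 - 6*C)) = 1/(38 - 6*C))
(-361 + 412)/(K(18) + 290) = (-361 + 412)/(-1/(-38 + 6*18) + 290) = 51/(-1/(-38 + 108) + 290) = 51/(-1/70 + 290) = 51/(20299/70) = 51*(70/20299) = 3570/20299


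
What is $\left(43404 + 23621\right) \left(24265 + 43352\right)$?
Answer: $4532029425$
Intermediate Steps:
$\left(43404 + 23621\right) \left(24265 + 43352\right) = 67025 \cdot 67617 = 4532029425$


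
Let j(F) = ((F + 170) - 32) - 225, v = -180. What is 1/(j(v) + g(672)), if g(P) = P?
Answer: 1/405 ≈ 0.0024691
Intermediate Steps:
j(F) = -87 + F (j(F) = ((170 + F) - 32) - 225 = (138 + F) - 225 = -87 + F)
1/(j(v) + g(672)) = 1/((-87 - 180) + 672) = 1/(-267 + 672) = 1/405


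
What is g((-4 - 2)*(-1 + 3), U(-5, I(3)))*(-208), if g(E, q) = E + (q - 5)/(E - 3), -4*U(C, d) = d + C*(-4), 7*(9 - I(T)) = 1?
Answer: 81432/35 ≈ 2326.6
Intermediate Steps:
I(T) = 62/7 (I(T) = 9 - ⅐*1 = 9 - ⅐ = 62/7)
U(C, d) = C - d/4 (U(C, d) = -(d + C*(-4))/4 = -(d - 4*C)/4 = C - d/4)
g(E, q) = E + (-5 + q)/(-3 + E)
g((-4 - 2)*(-1 + 3), U(-5, I(3)))*(-208) = ((-5 + (-5 - ¼*62/7) + ((-4 - 2)*(-1 + 3))² - 3*(-4 - 2)*(-1 + 3))/(-3 + (-4 - 2)*(-1 + 3)))*(-208) = ((-5 + (-5 - 31/14) + (-6*2)² - (-18)*2)/(-3 - 6*2))*(-208) = ((-5 - 101/14 + (-12)² - 3*(-12))/(-3 - 12))*(-208) = ((-5 - 101/14 + 144 + 36)/(-15))*(-208) = -1/15*2349/14*(-208) = -783/70*(-208) = 81432/35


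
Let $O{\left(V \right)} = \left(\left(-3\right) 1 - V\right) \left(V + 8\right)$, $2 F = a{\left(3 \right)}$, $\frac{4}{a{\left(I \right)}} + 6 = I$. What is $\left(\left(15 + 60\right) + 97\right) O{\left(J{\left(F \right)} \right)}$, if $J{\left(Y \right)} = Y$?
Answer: $- \frac{26488}{9} \approx -2943.1$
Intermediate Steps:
$a{\left(I \right)} = \frac{4}{-6 + I}$
$F = - \frac{2}{3}$ ($F = \frac{4 \frac{1}{-6 + 3}}{2} = \frac{4 \frac{1}{-3}}{2} = \frac{4 \left(- \frac{1}{3}\right)}{2} = \frac{1}{2} \left(- \frac{4}{3}\right) = - \frac{2}{3} \approx -0.66667$)
$O{\left(V \right)} = \left(-3 - V\right) \left(8 + V\right)$
$\left(\left(15 + 60\right) + 97\right) O{\left(J{\left(F \right)} \right)} = \left(\left(15 + 60\right) + 97\right) \left(-24 - \left(- \frac{2}{3}\right)^{2} - - \frac{22}{3}\right) = \left(75 + 97\right) \left(-24 - \frac{4}{9} + \frac{22}{3}\right) = 172 \left(-24 - \frac{4}{9} + \frac{22}{3}\right) = 172 \left(- \frac{154}{9}\right) = - \frac{26488}{9}$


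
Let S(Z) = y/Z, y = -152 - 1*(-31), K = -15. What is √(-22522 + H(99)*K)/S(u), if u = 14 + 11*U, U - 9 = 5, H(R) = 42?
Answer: -672*I*√1447/121 ≈ -211.26*I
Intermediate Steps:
y = -121 (y = -152 + 31 = -121)
U = 14 (U = 9 + 5 = 14)
u = 168 (u = 14 + 11*14 = 14 + 154 = 168)
S(Z) = -121/Z
√(-22522 + H(99)*K)/S(u) = √(-22522 + 42*(-15))/((-121/168)) = √(-22522 - 630)/((-121*1/168)) = √(-23152)/(-121/168) = (4*I*√1447)*(-168/121) = -672*I*√1447/121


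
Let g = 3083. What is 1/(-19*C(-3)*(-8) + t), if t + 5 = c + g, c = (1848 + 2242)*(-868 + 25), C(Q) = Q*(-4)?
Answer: -1/3442968 ≈ -2.9045e-7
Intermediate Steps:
C(Q) = -4*Q
c = -3447870 (c = 4090*(-843) = -3447870)
t = -3444792 (t = -5 + (-3447870 + 3083) = -5 - 3444787 = -3444792)
1/(-19*C(-3)*(-8) + t) = 1/(-(-76)*(-3)*(-8) - 3444792) = 1/(-19*12*(-8) - 3444792) = 1/(-228*(-8) - 3444792) = 1/(1824 - 3444792) = 1/(-3442968) = -1/3442968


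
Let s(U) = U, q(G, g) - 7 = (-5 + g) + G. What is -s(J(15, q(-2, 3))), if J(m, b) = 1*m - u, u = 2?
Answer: -13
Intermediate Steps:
q(G, g) = 2 + G + g (q(G, g) = 7 + ((-5 + g) + G) = 7 + (-5 + G + g) = 2 + G + g)
J(m, b) = -2 + m (J(m, b) = 1*m - 1*2 = m - 2 = -2 + m)
-s(J(15, q(-2, 3))) = -(-2 + 15) = -1*13 = -13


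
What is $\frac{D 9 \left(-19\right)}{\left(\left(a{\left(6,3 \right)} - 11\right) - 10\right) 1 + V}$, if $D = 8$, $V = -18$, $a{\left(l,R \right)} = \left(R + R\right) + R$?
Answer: $\frac{228}{5} \approx 45.6$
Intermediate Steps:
$a{\left(l,R \right)} = 3 R$ ($a{\left(l,R \right)} = 2 R + R = 3 R$)
$\frac{D 9 \left(-19\right)}{\left(\left(a{\left(6,3 \right)} - 11\right) - 10\right) 1 + V} = \frac{8 \cdot 9 \left(-19\right)}{\left(\left(3 \cdot 3 - 11\right) - 10\right) 1 - 18} = \frac{72 \left(-19\right)}{\left(\left(9 - 11\right) - 10\right) 1 - 18} = - \frac{1368}{\left(-2 - 10\right) 1 - 18} = - \frac{1368}{\left(-12\right) 1 - 18} = - \frac{1368}{-12 - 18} = - \frac{1368}{-30} = \left(-1368\right) \left(- \frac{1}{30}\right) = \frac{228}{5}$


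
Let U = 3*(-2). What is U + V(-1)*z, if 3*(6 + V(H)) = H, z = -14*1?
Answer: 248/3 ≈ 82.667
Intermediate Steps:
z = -14
V(H) = -6 + H/3
U = -6
U + V(-1)*z = -6 + (-6 + (1/3)*(-1))*(-14) = -6 + (-6 - 1/3)*(-14) = -6 - 19/3*(-14) = -6 + 266/3 = 248/3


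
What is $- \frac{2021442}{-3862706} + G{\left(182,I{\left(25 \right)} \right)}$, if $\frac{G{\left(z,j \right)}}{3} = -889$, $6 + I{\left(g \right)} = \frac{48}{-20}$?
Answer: $- \frac{5149907730}{1931353} \approx -2666.5$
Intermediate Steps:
$I{\left(g \right)} = - \frac{42}{5}$ ($I{\left(g \right)} = -6 + \frac{48}{-20} = -6 + 48 \left(- \frac{1}{20}\right) = -6 - \frac{12}{5} = - \frac{42}{5}$)
$G{\left(z,j \right)} = -2667$ ($G{\left(z,j \right)} = 3 \left(-889\right) = -2667$)
$- \frac{2021442}{-3862706} + G{\left(182,I{\left(25 \right)} \right)} = - \frac{2021442}{-3862706} - 2667 = \left(-2021442\right) \left(- \frac{1}{3862706}\right) - 2667 = \frac{1010721}{1931353} - 2667 = - \frac{5149907730}{1931353}$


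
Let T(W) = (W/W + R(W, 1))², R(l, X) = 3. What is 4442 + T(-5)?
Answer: 4458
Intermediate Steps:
T(W) = 16 (T(W) = (W/W + 3)² = (1 + 3)² = 4² = 16)
4442 + T(-5) = 4442 + 16 = 4458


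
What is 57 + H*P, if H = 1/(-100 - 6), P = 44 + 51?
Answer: 5947/106 ≈ 56.104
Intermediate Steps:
P = 95
H = -1/106 (H = 1/(-106) = -1/106 ≈ -0.0094340)
57 + H*P = 57 - 1/106*95 = 57 - 95/106 = 5947/106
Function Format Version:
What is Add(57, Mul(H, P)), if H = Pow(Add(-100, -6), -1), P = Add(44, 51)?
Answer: Rational(5947, 106) ≈ 56.104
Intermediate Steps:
P = 95
H = Rational(-1, 106) (H = Pow(-106, -1) = Rational(-1, 106) ≈ -0.0094340)
Add(57, Mul(H, P)) = Add(57, Mul(Rational(-1, 106), 95)) = Add(57, Rational(-95, 106)) = Rational(5947, 106)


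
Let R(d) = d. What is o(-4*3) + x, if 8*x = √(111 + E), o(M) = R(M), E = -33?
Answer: -12 + √78/8 ≈ -10.896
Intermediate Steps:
o(M) = M
x = √78/8 (x = √(111 - 33)/8 = √78/8 ≈ 1.1040)
o(-4*3) + x = -4*3 + √78/8 = -12 + √78/8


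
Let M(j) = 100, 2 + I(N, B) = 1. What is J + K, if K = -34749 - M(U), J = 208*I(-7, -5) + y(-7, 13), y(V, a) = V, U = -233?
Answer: -35064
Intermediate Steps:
I(N, B) = -1 (I(N, B) = -2 + 1 = -1)
J = -215 (J = 208*(-1) - 7 = -208 - 7 = -215)
K = -34849 (K = -34749 - 1*100 = -34749 - 100 = -34849)
J + K = -215 - 34849 = -35064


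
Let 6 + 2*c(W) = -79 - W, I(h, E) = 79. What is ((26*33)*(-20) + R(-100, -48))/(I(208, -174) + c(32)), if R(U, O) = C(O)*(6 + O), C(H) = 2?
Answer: -34488/41 ≈ -841.17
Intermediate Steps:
R(U, O) = 12 + 2*O (R(U, O) = 2*(6 + O) = 12 + 2*O)
c(W) = -85/2 - W/2 (c(W) = -3 + (-79 - W)/2 = -3 + (-79/2 - W/2) = -85/2 - W/2)
((26*33)*(-20) + R(-100, -48))/(I(208, -174) + c(32)) = ((26*33)*(-20) + (12 + 2*(-48)))/(79 + (-85/2 - ½*32)) = (858*(-20) + (12 - 96))/(79 + (-85/2 - 16)) = (-17160 - 84)/(79 - 117/2) = -17244/41/2 = -17244*2/41 = -34488/41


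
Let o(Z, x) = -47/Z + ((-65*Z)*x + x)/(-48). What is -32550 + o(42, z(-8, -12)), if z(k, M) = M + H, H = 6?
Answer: -5525897/168 ≈ -32892.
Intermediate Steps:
z(k, M) = 6 + M (z(k, M) = M + 6 = 6 + M)
o(Z, x) = -47/Z - x/48 + 65*Z*x/48 (o(Z, x) = -47/Z + (-65*Z*x + x)*(-1/48) = -47/Z + (x - 65*Z*x)*(-1/48) = -47/Z + (-x/48 + 65*Z*x/48) = -47/Z - x/48 + 65*Z*x/48)
-32550 + o(42, z(-8, -12)) = -32550 + (1/48)*(-2256 + 42*(6 - 12)*(-1 + 65*42))/42 = -32550 + (1/48)*(1/42)*(-2256 + 42*(-6)*(-1 + 2730)) = -32550 + (1/48)*(1/42)*(-2256 + 42*(-6)*2729) = -32550 + (1/48)*(1/42)*(-2256 - 687708) = -32550 + (1/48)*(1/42)*(-689964) = -32550 - 57497/168 = -5525897/168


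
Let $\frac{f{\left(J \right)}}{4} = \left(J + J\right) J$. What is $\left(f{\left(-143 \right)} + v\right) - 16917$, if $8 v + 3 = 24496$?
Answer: $\frac{1197893}{8} \approx 1.4974 \cdot 10^{5}$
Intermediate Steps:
$v = \frac{24493}{8}$ ($v = - \frac{3}{8} + \frac{1}{8} \cdot 24496 = - \frac{3}{8} + 3062 = \frac{24493}{8} \approx 3061.6$)
$f{\left(J \right)} = 8 J^{2}$ ($f{\left(J \right)} = 4 \left(J + J\right) J = 4 \cdot 2 J J = 4 \cdot 2 J^{2} = 8 J^{2}$)
$\left(f{\left(-143 \right)} + v\right) - 16917 = \left(8 \left(-143\right)^{2} + \frac{24493}{8}\right) - 16917 = \left(8 \cdot 20449 + \frac{24493}{8}\right) - 16917 = \left(163592 + \frac{24493}{8}\right) - 16917 = \frac{1333229}{8} - 16917 = \frac{1197893}{8}$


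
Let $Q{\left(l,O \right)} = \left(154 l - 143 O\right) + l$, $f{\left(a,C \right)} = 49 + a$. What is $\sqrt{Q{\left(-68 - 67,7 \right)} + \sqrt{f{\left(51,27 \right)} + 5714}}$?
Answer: $\sqrt{-21926 + 3 \sqrt{646}} \approx 147.82 i$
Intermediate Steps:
$Q{\left(l,O \right)} = - 143 O + 155 l$ ($Q{\left(l,O \right)} = \left(- 143 O + 154 l\right) + l = - 143 O + 155 l$)
$\sqrt{Q{\left(-68 - 67,7 \right)} + \sqrt{f{\left(51,27 \right)} + 5714}} = \sqrt{\left(\left(-143\right) 7 + 155 \left(-68 - 67\right)\right) + \sqrt{\left(49 + 51\right) + 5714}} = \sqrt{\left(-1001 + 155 \left(-135\right)\right) + \sqrt{100 + 5714}} = \sqrt{\left(-1001 - 20925\right) + \sqrt{5814}} = \sqrt{-21926 + 3 \sqrt{646}}$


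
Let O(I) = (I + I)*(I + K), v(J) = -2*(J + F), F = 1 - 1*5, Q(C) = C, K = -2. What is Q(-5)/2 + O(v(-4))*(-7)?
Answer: -6277/2 ≈ -3138.5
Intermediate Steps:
F = -4 (F = 1 - 5 = -4)
v(J) = 8 - 2*J (v(J) = -2*(J - 4) = -2*(-4 + J) = 8 - 2*J)
O(I) = 2*I*(-2 + I) (O(I) = (I + I)*(I - 2) = (2*I)*(-2 + I) = 2*I*(-2 + I))
Q(-5)/2 + O(v(-4))*(-7) = -5/2 + (2*(8 - 2*(-4))*(-2 + (8 - 2*(-4))))*(-7) = -5*½ + (2*(8 + 8)*(-2 + (8 + 8)))*(-7) = -5/2 + (2*16*(-2 + 16))*(-7) = -5/2 + (2*16*14)*(-7) = -5/2 + 448*(-7) = -5/2 - 3136 = -6277/2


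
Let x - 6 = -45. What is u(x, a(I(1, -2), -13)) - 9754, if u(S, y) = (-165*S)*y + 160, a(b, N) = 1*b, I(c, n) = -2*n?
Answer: 16146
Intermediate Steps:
x = -39 (x = 6 - 45 = -39)
a(b, N) = b
u(S, y) = 160 - 165*S*y (u(S, y) = -165*S*y + 160 = 160 - 165*S*y)
u(x, a(I(1, -2), -13)) - 9754 = (160 - 165*(-39)*(-2*(-2))) - 9754 = (160 - 165*(-39)*4) - 9754 = (160 + 25740) - 9754 = 25900 - 9754 = 16146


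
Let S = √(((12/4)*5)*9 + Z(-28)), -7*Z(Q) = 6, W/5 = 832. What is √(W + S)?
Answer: √(203840 + 7*√6573)/7 ≈ 64.588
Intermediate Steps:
W = 4160 (W = 5*832 = 4160)
Z(Q) = -6/7 (Z(Q) = -⅐*6 = -6/7)
S = √6573/7 (S = √(((12/4)*5)*9 - 6/7) = √(((12*(¼))*5)*9 - 6/7) = √((3*5)*9 - 6/7) = √(15*9 - 6/7) = √(135 - 6/7) = √(939/7) = √6573/7 ≈ 11.582)
√(W + S) = √(4160 + √6573/7)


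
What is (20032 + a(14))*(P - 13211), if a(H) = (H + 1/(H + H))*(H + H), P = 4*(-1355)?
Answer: -380538175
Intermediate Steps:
P = -5420
a(H) = 2*H*(H + 1/(2*H)) (a(H) = (H + 1/(2*H))*(2*H) = 2*H*(H + 1/(2*H)))
(20032 + a(14))*(P - 13211) = (20032 + (1 + 2*14**2))*(-5420 - 13211) = (20032 + (1 + 2*196))*(-18631) = (20032 + (1 + 392))*(-18631) = (20032 + 393)*(-18631) = 20425*(-18631) = -380538175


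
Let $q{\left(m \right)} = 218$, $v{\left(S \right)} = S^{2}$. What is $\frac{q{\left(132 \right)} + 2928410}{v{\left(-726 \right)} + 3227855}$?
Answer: $\frac{2928628}{3754931} \approx 0.77994$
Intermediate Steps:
$\frac{q{\left(132 \right)} + 2928410}{v{\left(-726 \right)} + 3227855} = \frac{218 + 2928410}{\left(-726\right)^{2} + 3227855} = \frac{2928628}{527076 + 3227855} = \frac{2928628}{3754931}$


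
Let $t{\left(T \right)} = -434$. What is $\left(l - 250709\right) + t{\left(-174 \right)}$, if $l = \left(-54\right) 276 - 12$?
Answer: $-266059$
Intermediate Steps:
$l = -14916$ ($l = -14904 + \left(-45 + 33\right) = -14904 - 12 = -14916$)
$\left(l - 250709\right) + t{\left(-174 \right)} = \left(-14916 - 250709\right) - 434 = -265625 - 434 = -266059$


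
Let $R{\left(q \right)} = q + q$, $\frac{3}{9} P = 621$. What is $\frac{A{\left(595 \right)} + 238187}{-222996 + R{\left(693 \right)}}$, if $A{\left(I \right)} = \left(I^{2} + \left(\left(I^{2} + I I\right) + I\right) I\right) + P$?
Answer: $- \frac{14074595}{7387} \approx -1905.3$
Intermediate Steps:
$P = 1863$ ($P = 3 \cdot 621 = 1863$)
$R{\left(q \right)} = 2 q$
$A{\left(I \right)} = 1863 + I^{2} + I \left(I + 2 I^{2}\right)$ ($A{\left(I \right)} = \left(I^{2} + \left(\left(I^{2} + I I\right) + I\right) I\right) + 1863 = \left(I^{2} + \left(\left(I^{2} + I^{2}\right) + I\right) I\right) + 1863 = \left(I^{2} + \left(2 I^{2} + I\right) I\right) + 1863 = \left(I^{2} + \left(I + 2 I^{2}\right) I\right) + 1863 = \left(I^{2} + I \left(I + 2 I^{2}\right)\right) + 1863 = 1863 + I^{2} + I \left(I + 2 I^{2}\right)$)
$\frac{A{\left(595 \right)} + 238187}{-222996 + R{\left(693 \right)}} = \frac{\left(1863 + 2 \cdot 595^{2} + 2 \cdot 595^{3}\right) + 238187}{-222996 + 2 \cdot 693} = \frac{\left(1863 + 2 \cdot 354025 + 2 \cdot 210644875\right) + 238187}{-222996 + 1386} = \frac{\left(1863 + 708050 + 421289750\right) + 238187}{-221610} = \left(421999663 + 238187\right) \left(- \frac{1}{221610}\right) = 422237850 \left(- \frac{1}{221610}\right) = - \frac{14074595}{7387}$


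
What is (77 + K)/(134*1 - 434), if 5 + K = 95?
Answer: -167/300 ≈ -0.55667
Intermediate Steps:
K = 90 (K = -5 + 95 = 90)
(77 + K)/(134*1 - 434) = (77 + 90)/(134*1 - 434) = 167/(134 - 434) = 167/(-300) = 167*(-1/300) = -167/300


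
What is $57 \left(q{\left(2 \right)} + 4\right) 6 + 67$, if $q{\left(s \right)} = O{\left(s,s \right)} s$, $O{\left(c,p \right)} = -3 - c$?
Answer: $-1985$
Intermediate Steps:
$q{\left(s \right)} = s \left(-3 - s\right)$ ($q{\left(s \right)} = \left(-3 - s\right) s = s \left(-3 - s\right)$)
$57 \left(q{\left(2 \right)} + 4\right) 6 + 67 = 57 \left(\left(-1\right) 2 \left(3 + 2\right) + 4\right) 6 + 67 = 57 \left(\left(-1\right) 2 \cdot 5 + 4\right) 6 + 67 = 57 \left(-10 + 4\right) 6 + 67 = 57 \left(\left(-6\right) 6\right) + 67 = 57 \left(-36\right) + 67 = -2052 + 67 = -1985$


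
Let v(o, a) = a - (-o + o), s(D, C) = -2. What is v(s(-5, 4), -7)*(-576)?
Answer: 4032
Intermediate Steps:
v(o, a) = a (v(o, a) = a - 1*0 = a + 0 = a)
v(s(-5, 4), -7)*(-576) = -7*(-576) = 4032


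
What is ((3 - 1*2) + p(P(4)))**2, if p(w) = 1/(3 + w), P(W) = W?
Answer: 64/49 ≈ 1.3061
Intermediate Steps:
((3 - 1*2) + p(P(4)))**2 = ((3 - 1*2) + 1/(3 + 4))**2 = ((3 - 2) + 1/7)**2 = (1 + 1/7)**2 = (8/7)**2 = 64/49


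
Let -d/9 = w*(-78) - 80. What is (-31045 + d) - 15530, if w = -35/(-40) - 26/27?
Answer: -183667/4 ≈ -45917.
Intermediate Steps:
w = -19/216 (w = -35*(-1/40) - 26*1/27 = 7/8 - 26/27 = -19/216 ≈ -0.087963)
d = 2633/4 (d = -9*(-19/216*(-78) - 80) = -9*(247/36 - 80) = -9*(-2633/36) = 2633/4 ≈ 658.25)
(-31045 + d) - 15530 = (-31045 + 2633/4) - 15530 = -121547/4 - 15530 = -183667/4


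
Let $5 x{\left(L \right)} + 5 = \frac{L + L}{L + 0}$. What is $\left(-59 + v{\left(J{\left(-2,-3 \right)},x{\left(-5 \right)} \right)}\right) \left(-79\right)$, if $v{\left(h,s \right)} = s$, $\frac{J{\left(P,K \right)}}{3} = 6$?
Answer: $\frac{23542}{5} \approx 4708.4$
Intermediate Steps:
$x{\left(L \right)} = - \frac{3}{5}$ ($x{\left(L \right)} = -1 + \frac{\left(L + L\right) \frac{1}{L + 0}}{5} = -1 + \frac{2 L \frac{1}{L}}{5} = -1 + \frac{1}{5} \cdot 2 = -1 + \frac{2}{5} = - \frac{3}{5}$)
$J{\left(P,K \right)} = 18$ ($J{\left(P,K \right)} = 3 \cdot 6 = 18$)
$\left(-59 + v{\left(J{\left(-2,-3 \right)},x{\left(-5 \right)} \right)}\right) \left(-79\right) = \left(-59 - \frac{3}{5}\right) \left(-79\right) = \left(- \frac{298}{5}\right) \left(-79\right) = \frac{23542}{5}$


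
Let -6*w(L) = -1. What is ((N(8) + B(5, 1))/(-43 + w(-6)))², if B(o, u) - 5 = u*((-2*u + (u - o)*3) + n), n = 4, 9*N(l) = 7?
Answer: 5776/594441 ≈ 0.0097167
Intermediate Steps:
N(l) = 7/9 (N(l) = (⅑)*7 = 7/9)
w(L) = ⅙ (w(L) = -⅙*(-1) = ⅙)
B(o, u) = 5 + u*(4 + u - 3*o) (B(o, u) = 5 + u*((-2*u + (u - o)*3) + 4) = 5 + u*((-2*u + (-3*o + 3*u)) + 4) = 5 + u*((u - 3*o) + 4) = 5 + u*(4 + u - 3*o))
((N(8) + B(5, 1))/(-43 + w(-6)))² = ((7/9 + (5 + 1² + 4*1 - 3*5*1))/(-43 + ⅙))² = ((7/9 + (5 + 1 + 4 - 15))/(-257/6))² = ((7/9 - 5)*(-6/257))² = (-38/9*(-6/257))² = (76/771)² = 5776/594441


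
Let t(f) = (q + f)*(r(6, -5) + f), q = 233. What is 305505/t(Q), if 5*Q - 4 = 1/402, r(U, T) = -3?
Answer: -1234270750500/2077600319 ≈ -594.08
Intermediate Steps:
Q = 1609/2010 (Q = ⅘ + (⅕)/402 = ⅘ + (⅕)*(1/402) = ⅘ + 1/2010 = 1609/2010 ≈ 0.80050)
t(f) = (-3 + f)*(233 + f) (t(f) = (233 + f)*(-3 + f) = (-3 + f)*(233 + f))
305505/t(Q) = 305505/(-699 + (1609/2010)² + 230*(1609/2010)) = 305505/(-699 + 2588881/4040100 + 37007/201) = 305505/(-2077600319/4040100) = 305505*(-4040100/2077600319) = -1234270750500/2077600319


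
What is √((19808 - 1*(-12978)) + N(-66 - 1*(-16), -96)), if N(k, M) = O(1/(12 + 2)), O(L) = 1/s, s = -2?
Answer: √131142/2 ≈ 181.07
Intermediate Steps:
O(L) = -½ (O(L) = 1/(-2) = -½)
N(k, M) = -½
√((19808 - 1*(-12978)) + N(-66 - 1*(-16), -96)) = √((19808 - 1*(-12978)) - ½) = √((19808 + 12978) - ½) = √(32786 - ½) = √(65571/2) = √131142/2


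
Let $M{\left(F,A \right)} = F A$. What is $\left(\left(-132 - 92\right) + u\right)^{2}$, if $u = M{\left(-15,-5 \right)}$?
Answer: $22201$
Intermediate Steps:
$M{\left(F,A \right)} = A F$
$u = 75$ ($u = \left(-5\right) \left(-15\right) = 75$)
$\left(\left(-132 - 92\right) + u\right)^{2} = \left(\left(-132 - 92\right) + 75\right)^{2} = \left(-224 + 75\right)^{2} = \left(-149\right)^{2} = 22201$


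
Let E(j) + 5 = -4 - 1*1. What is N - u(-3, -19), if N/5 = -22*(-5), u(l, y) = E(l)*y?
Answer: 360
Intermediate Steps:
E(j) = -10 (E(j) = -5 + (-4 - 1*1) = -5 + (-4 - 1) = -5 - 5 = -10)
u(l, y) = -10*y
N = 550 (N = 5*(-22*(-5)) = 5*110 = 550)
N - u(-3, -19) = 550 - (-10)*(-19) = 550 - 1*190 = 550 - 190 = 360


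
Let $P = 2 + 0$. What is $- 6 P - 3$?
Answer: $-15$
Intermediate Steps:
$P = 2$
$- 6 P - 3 = \left(-6\right) 2 - 3 = -12 - 3 = -15$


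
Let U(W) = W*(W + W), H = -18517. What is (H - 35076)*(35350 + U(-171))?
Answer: -5028738376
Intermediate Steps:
U(W) = 2*W² (U(W) = W*(2*W) = 2*W²)
(H - 35076)*(35350 + U(-171)) = (-18517 - 35076)*(35350 + 2*(-171)²) = -53593*(35350 + 2*29241) = -53593*(35350 + 58482) = -53593*93832 = -5028738376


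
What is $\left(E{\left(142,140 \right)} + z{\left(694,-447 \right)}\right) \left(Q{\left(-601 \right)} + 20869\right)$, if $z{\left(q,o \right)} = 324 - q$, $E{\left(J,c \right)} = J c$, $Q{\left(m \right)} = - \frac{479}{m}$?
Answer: $\frac{244709013480}{601} \approx 4.0717 \cdot 10^{8}$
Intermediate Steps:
$\left(E{\left(142,140 \right)} + z{\left(694,-447 \right)}\right) \left(Q{\left(-601 \right)} + 20869\right) = \left(142 \cdot 140 + \left(324 - 694\right)\right) \left(- \frac{479}{-601} + 20869\right) = \left(19880 + \left(324 - 694\right)\right) \left(\left(-479\right) \left(- \frac{1}{601}\right) + 20869\right) = \left(19880 - 370\right) \left(\frac{479}{601} + 20869\right) = 19510 \cdot \frac{12542748}{601} = \frac{244709013480}{601}$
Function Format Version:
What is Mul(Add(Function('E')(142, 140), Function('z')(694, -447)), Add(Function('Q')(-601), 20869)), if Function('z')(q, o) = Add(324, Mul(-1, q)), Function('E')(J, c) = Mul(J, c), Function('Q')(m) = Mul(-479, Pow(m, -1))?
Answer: Rational(244709013480, 601) ≈ 4.0717e+8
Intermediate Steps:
Mul(Add(Function('E')(142, 140), Function('z')(694, -447)), Add(Function('Q')(-601), 20869)) = Mul(Add(Mul(142, 140), Add(324, Mul(-1, 694))), Add(Mul(-479, Pow(-601, -1)), 20869)) = Mul(Add(19880, Add(324, -694)), Add(Mul(-479, Rational(-1, 601)), 20869)) = Mul(Add(19880, -370), Add(Rational(479, 601), 20869)) = Mul(19510, Rational(12542748, 601)) = Rational(244709013480, 601)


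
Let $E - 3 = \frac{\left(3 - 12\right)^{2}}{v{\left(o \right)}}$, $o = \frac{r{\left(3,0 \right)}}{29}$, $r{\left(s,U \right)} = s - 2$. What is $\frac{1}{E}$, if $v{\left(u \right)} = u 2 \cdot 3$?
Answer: $\frac{2}{789} \approx 0.0025349$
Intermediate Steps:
$r{\left(s,U \right)} = -2 + s$ ($r{\left(s,U \right)} = s - 2 = -2 + s$)
$o = \frac{1}{29}$ ($o = \frac{-2 + 3}{29} = 1 \cdot \frac{1}{29} = \frac{1}{29} \approx 0.034483$)
$v{\left(u \right)} = 6 u$ ($v{\left(u \right)} = 2 u 3 = 6 u$)
$E = \frac{789}{2}$ ($E = 3 + \frac{\left(3 - 12\right)^{2}}{6 \cdot \frac{1}{29}} = 3 + \frac{\left(-9\right)^{2}}{\frac{6}{29}} = 3 + 81 \cdot \frac{29}{6} = 3 + \frac{783}{2} = \frac{789}{2} \approx 394.5$)
$\frac{1}{E} = \frac{1}{\frac{789}{2}} = \frac{2}{789}$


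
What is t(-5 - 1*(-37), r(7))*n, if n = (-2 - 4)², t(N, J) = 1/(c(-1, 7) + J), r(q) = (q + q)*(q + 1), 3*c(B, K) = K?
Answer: 108/343 ≈ 0.31487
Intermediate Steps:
c(B, K) = K/3
r(q) = 2*q*(1 + q) (r(q) = (2*q)*(1 + q) = 2*q*(1 + q))
t(N, J) = 1/(7/3 + J) (t(N, J) = 1/((⅓)*7 + J) = 1/(7/3 + J))
n = 36 (n = (-6)² = 36)
t(-5 - 1*(-37), r(7))*n = (3/(7 + 3*(2*7*(1 + 7))))*36 = (3/(7 + 3*(2*7*8)))*36 = (3/(7 + 3*112))*36 = (3/(7 + 336))*36 = (3/343)*36 = 108/343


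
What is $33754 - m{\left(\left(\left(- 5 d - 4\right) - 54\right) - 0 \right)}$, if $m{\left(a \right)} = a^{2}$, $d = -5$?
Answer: $32665$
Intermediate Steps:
$33754 - m{\left(\left(\left(- 5 d - 4\right) - 54\right) - 0 \right)} = 33754 - \left(\left(\left(\left(-5\right) \left(-5\right) - 4\right) - 54\right) - 0\right)^{2} = 33754 - \left(\left(\left(25 - 4\right) - 54\right) + 0\right)^{2} = 33754 - \left(\left(21 - 54\right) + 0\right)^{2} = 33754 - \left(-33 + 0\right)^{2} = 33754 - \left(-33\right)^{2} = 33754 - 1089 = 32665$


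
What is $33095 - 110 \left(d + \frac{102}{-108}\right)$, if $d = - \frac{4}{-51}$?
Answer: $\frac{5078110}{153} \approx 33190.0$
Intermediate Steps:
$d = \frac{4}{51}$ ($d = \left(-4\right) \left(- \frac{1}{51}\right) = \frac{4}{51} \approx 0.078431$)
$33095 - 110 \left(d + \frac{102}{-108}\right) = 33095 - 110 \left(\frac{4}{51} + \frac{102}{-108}\right) = 33095 - 110 \left(\frac{4}{51} + 102 \left(- \frac{1}{108}\right)\right) = 33095 - 110 \left(\frac{4}{51} - \frac{17}{18}\right) = 33095 - - \frac{14575}{153} = 33095 + \frac{14575}{153} = \frac{5078110}{153}$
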